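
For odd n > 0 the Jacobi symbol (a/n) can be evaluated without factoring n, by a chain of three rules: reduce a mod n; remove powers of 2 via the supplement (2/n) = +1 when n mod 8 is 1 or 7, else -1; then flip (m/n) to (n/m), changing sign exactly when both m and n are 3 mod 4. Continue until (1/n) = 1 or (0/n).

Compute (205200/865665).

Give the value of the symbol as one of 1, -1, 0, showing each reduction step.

0

205200 = 2^4·12825; (2/865665) = +1 since 865665 mod 8 = 1, so (205200/865665) = (+1)^4·(12825/865665); sign now +1
reciprocity: (12825/865665) = +1·(865665/12825) since 12825 mod 4 = 1, 865665 mod 4 = 1; sign now +1
(865665/12825) = (6390/12825)   [reduce mod 12825]
6390 = 2^1·3195; (2/12825) = +1 since 12825 mod 8 = 1, so (6390/12825) = (+1)^1·(3195/12825); sign now +1
reciprocity: (3195/12825) = +1·(12825/3195) since 3195 mod 4 = 3, 12825 mod 4 = 1; sign now +1
(12825/3195) = (45/3195)   [reduce mod 3195]
reciprocity: (45/3195) = +1·(3195/45) since 45 mod 4 = 1, 3195 mod 4 = 3; sign now +1
(3195/45) = (0/45)   [reduce mod 45]
(0/45) = 0   [gcd(a, n) > 1]; final value = 0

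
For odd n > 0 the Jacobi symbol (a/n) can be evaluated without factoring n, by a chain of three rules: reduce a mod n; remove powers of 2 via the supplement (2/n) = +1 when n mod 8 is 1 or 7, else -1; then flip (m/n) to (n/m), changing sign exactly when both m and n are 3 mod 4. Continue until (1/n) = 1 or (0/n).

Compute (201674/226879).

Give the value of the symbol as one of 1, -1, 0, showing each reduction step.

-1

201674 = 2^1·100837; (2/226879) = +1 since 226879 mod 8 = 7, so (201674/226879) = (+1)^1·(100837/226879); sign now +1
reciprocity: (100837/226879) = +1·(226879/100837) since 100837 mod 4 = 1, 226879 mod 4 = 3; sign now +1
(226879/100837) = (25205/100837)   [reduce mod 100837]
reciprocity: (25205/100837) = +1·(100837/25205) since 25205 mod 4 = 1, 100837 mod 4 = 1; sign now +1
(100837/25205) = (17/25205)   [reduce mod 25205]
reciprocity: (17/25205) = +1·(25205/17) since 17 mod 4 = 1, 25205 mod 4 = 1; sign now +1
(25205/17) = (11/17)   [reduce mod 17]
reciprocity: (11/17) = +1·(17/11) since 11 mod 4 = 3, 17 mod 4 = 1; sign now +1
(17/11) = (6/11)   [reduce mod 11]
6 = 2^1·3; (2/11) = -1 since 11 mod 8 = 3, so (6/11) = (-1)^1·(3/11); sign now -1
reciprocity: (3/11) = -1·(11/3) since 3 mod 4 = 3, 11 mod 4 = 3; sign now +1
(11/3) = (2/3)   [reduce mod 3]
2 = 2^1·1; (2/3) = -1 since 3 mod 8 = 3, so (2/3) = (-1)^1·(1/3); sign now -1
(1/3) = 1; final value = sign = -1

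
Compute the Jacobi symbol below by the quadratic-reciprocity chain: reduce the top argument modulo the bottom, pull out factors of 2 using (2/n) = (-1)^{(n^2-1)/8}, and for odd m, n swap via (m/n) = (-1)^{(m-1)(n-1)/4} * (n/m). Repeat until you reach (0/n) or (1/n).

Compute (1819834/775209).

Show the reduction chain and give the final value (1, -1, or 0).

-1

(1819834/775209) = (269416/775209)   [reduce mod 775209]
269416 = 2^3·33677; (2/775209) = +1 since 775209 mod 8 = 1, so (269416/775209) = (+1)^3·(33677/775209); sign now +1
reciprocity: (33677/775209) = +1·(775209/33677) since 33677 mod 4 = 1, 775209 mod 4 = 1; sign now +1
(775209/33677) = (638/33677)   [reduce mod 33677]
638 = 2^1·319; (2/33677) = -1 since 33677 mod 8 = 5, so (638/33677) = (-1)^1·(319/33677); sign now -1
reciprocity: (319/33677) = +1·(33677/319) since 319 mod 4 = 3, 33677 mod 4 = 1; sign now -1
(33677/319) = (182/319)   [reduce mod 319]
182 = 2^1·91; (2/319) = +1 since 319 mod 8 = 7, so (182/319) = (+1)^1·(91/319); sign now -1
reciprocity: (91/319) = -1·(319/91) since 91 mod 4 = 3, 319 mod 4 = 3; sign now +1
(319/91) = (46/91)   [reduce mod 91]
46 = 2^1·23; (2/91) = -1 since 91 mod 8 = 3, so (46/91) = (-1)^1·(23/91); sign now -1
reciprocity: (23/91) = -1·(91/23) since 23 mod 4 = 3, 91 mod 4 = 3; sign now +1
(91/23) = (22/23)   [reduce mod 23]
22 = 2^1·11; (2/23) = +1 since 23 mod 8 = 7, so (22/23) = (+1)^1·(11/23); sign now +1
reciprocity: (11/23) = -1·(23/11) since 11 mod 4 = 3, 23 mod 4 = 3; sign now -1
(23/11) = (1/11)   [reduce mod 11]
(1/11) = 1; final value = sign = -1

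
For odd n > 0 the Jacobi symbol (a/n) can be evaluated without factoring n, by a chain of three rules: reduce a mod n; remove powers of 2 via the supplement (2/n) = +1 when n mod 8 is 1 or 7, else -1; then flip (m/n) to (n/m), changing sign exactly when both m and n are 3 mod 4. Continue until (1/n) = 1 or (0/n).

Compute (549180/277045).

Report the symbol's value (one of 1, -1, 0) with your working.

(549180/277045) = (272135/277045)   [reduce mod 277045]
reciprocity: (272135/277045) = +1·(277045/272135) since 272135 mod 4 = 3, 277045 mod 4 = 1; sign now +1
(277045/272135) = (4910/272135)   [reduce mod 272135]
4910 = 2^1·2455; (2/272135) = +1 since 272135 mod 8 = 7, so (4910/272135) = (+1)^1·(2455/272135); sign now +1
reciprocity: (2455/272135) = -1·(272135/2455) since 2455 mod 4 = 3, 272135 mod 4 = 3; sign now -1
(272135/2455) = (2085/2455)   [reduce mod 2455]
reciprocity: (2085/2455) = +1·(2455/2085) since 2085 mod 4 = 1, 2455 mod 4 = 3; sign now -1
(2455/2085) = (370/2085)   [reduce mod 2085]
370 = 2^1·185; (2/2085) = -1 since 2085 mod 8 = 5, so (370/2085) = (-1)^1·(185/2085); sign now +1
reciprocity: (185/2085) = +1·(2085/185) since 185 mod 4 = 1, 2085 mod 4 = 1; sign now +1
(2085/185) = (50/185)   [reduce mod 185]
50 = 2^1·25; (2/185) = +1 since 185 mod 8 = 1, so (50/185) = (+1)^1·(25/185); sign now +1
reciprocity: (25/185) = +1·(185/25) since 25 mod 4 = 1, 185 mod 4 = 1; sign now +1
(185/25) = (10/25)   [reduce mod 25]
10 = 2^1·5; (2/25) = +1 since 25 mod 8 = 1, so (10/25) = (+1)^1·(5/25); sign now +1
reciprocity: (5/25) = +1·(25/5) since 5 mod 4 = 1, 25 mod 4 = 1; sign now +1
(25/5) = (0/5)   [reduce mod 5]
(0/5) = 0   [gcd(a, n) > 1]; final value = 0

0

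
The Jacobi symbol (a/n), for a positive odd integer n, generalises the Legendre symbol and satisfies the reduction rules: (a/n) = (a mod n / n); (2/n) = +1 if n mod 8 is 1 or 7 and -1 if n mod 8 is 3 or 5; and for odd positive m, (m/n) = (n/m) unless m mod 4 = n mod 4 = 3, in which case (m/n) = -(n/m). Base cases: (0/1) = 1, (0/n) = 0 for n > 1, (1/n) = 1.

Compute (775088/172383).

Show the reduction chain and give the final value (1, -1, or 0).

(775088/172383): 775088 mod 172383 = 85556, so (775088/172383) = (85556/172383)
factor out 2^2: 85556 = 2^2·21389; with 172383 mod 8 = 7, (2/172383) = +1; sign now +1; continue with (21389/172383)
flip (21389/172383) -> (172383/21389): both odd, 21389 mod 4 = 1, 172383 mod 4 = 3, so the flip contributes +1; sign now +1
(172383/21389): 172383 mod 21389 = 1271, so (172383/21389) = (1271/21389)
flip (1271/21389) -> (21389/1271): both odd, 1271 mod 4 = 3, 21389 mod 4 = 1, so the flip contributes +1; sign now +1
(21389/1271): 21389 mod 1271 = 1053, so (21389/1271) = (1053/1271)
flip (1053/1271) -> (1271/1053): both odd, 1053 mod 4 = 1, 1271 mod 4 = 3, so the flip contributes +1; sign now +1
(1271/1053): 1271 mod 1053 = 218, so (1271/1053) = (218/1053)
factor out 2^1: 218 = 2^1·109; with 1053 mod 8 = 5, (2/1053) = -1; sign now -1; continue with (109/1053)
flip (109/1053) -> (1053/109): both odd, 109 mod 4 = 1, 1053 mod 4 = 1, so the flip contributes +1; sign now -1
(1053/109): 1053 mod 109 = 72, so (1053/109) = (72/109)
factor out 2^3: 72 = 2^3·9; with 109 mod 8 = 5, (2/109) = -1; sign now +1; continue with (9/109)
flip (9/109) -> (109/9): both odd, 9 mod 4 = 1, 109 mod 4 = 1, so the flip contributes +1; sign now +1
(109/9): 109 mod 9 = 1, so (109/9) = (1/9)
reached (1/9) = 1, so the symbol is +1

1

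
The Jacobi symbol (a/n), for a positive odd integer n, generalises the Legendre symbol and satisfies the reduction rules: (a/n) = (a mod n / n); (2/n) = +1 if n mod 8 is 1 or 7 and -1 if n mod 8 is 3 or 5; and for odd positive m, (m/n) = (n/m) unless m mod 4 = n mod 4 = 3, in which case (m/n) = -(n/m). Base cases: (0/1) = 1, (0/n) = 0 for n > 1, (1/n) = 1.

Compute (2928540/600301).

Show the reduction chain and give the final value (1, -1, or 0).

-1

(2928540/600301) = (527336/600301)   [reduce mod 600301]
527336 = 2^3·65917; (2/600301) = -1 since 600301 mod 8 = 5, so (527336/600301) = (-1)^3·(65917/600301); sign now -1
reciprocity: (65917/600301) = +1·(600301/65917) since 65917 mod 4 = 1, 600301 mod 4 = 1; sign now -1
(600301/65917) = (7048/65917)   [reduce mod 65917]
7048 = 2^3·881; (2/65917) = -1 since 65917 mod 8 = 5, so (7048/65917) = (-1)^3·(881/65917); sign now +1
reciprocity: (881/65917) = +1·(65917/881) since 881 mod 4 = 1, 65917 mod 4 = 1; sign now +1
(65917/881) = (723/881)   [reduce mod 881]
reciprocity: (723/881) = +1·(881/723) since 723 mod 4 = 3, 881 mod 4 = 1; sign now +1
(881/723) = (158/723)   [reduce mod 723]
158 = 2^1·79; (2/723) = -1 since 723 mod 8 = 3, so (158/723) = (-1)^1·(79/723); sign now -1
reciprocity: (79/723) = -1·(723/79) since 79 mod 4 = 3, 723 mod 4 = 3; sign now +1
(723/79) = (12/79)   [reduce mod 79]
12 = 2^2·3; (2/79) = +1 since 79 mod 8 = 7, so (12/79) = (+1)^2·(3/79); sign now +1
reciprocity: (3/79) = -1·(79/3) since 3 mod 4 = 3, 79 mod 4 = 3; sign now -1
(79/3) = (1/3)   [reduce mod 3]
(1/3) = 1; final value = sign = -1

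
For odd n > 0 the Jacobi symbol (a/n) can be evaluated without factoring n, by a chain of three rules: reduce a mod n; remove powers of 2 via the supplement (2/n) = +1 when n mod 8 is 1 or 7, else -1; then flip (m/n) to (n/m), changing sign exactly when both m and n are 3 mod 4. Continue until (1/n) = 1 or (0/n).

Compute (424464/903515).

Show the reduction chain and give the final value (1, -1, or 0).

1

factor out 2^4: 424464 = 2^4·26529; with 903515 mod 8 = 3, (2/903515) = -1; sign now +1; continue with (26529/903515)
flip (26529/903515) -> (903515/26529): both odd, 26529 mod 4 = 1, 903515 mod 4 = 3, so the flip contributes +1; sign now +1
(903515/26529): 903515 mod 26529 = 1529, so (903515/26529) = (1529/26529)
flip (1529/26529) -> (26529/1529): both odd, 1529 mod 4 = 1, 26529 mod 4 = 1, so the flip contributes +1; sign now +1
(26529/1529): 26529 mod 1529 = 536, so (26529/1529) = (536/1529)
factor out 2^3: 536 = 2^3·67; with 1529 mod 8 = 1, (2/1529) = +1; sign now +1; continue with (67/1529)
flip (67/1529) -> (1529/67): both odd, 67 mod 4 = 3, 1529 mod 4 = 1, so the flip contributes +1; sign now +1
(1529/67): 1529 mod 67 = 55, so (1529/67) = (55/67)
flip (55/67) -> (67/55): both odd, 55 mod 4 = 3, 67 mod 4 = 3, so the flip contributes -1; sign now -1
(67/55): 67 mod 55 = 12, so (67/55) = (12/55)
factor out 2^2: 12 = 2^2·3; with 55 mod 8 = 7, (2/55) = +1; sign now -1; continue with (3/55)
flip (3/55) -> (55/3): both odd, 3 mod 4 = 3, 55 mod 4 = 3, so the flip contributes -1; sign now +1
(55/3): 55 mod 3 = 1, so (55/3) = (1/3)
reached (1/3) = 1, so the symbol is +1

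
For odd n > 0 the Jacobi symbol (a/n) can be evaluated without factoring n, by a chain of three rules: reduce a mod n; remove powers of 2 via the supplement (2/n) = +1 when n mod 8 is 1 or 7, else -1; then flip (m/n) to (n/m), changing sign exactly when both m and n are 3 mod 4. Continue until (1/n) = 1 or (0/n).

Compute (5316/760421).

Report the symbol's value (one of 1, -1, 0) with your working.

factor out 2^2: 5316 = 2^2·1329; with 760421 mod 8 = 5, (2/760421) = -1; sign now +1; continue with (1329/760421)
flip (1329/760421) -> (760421/1329): both odd, 1329 mod 4 = 1, 760421 mod 4 = 1, so the flip contributes +1; sign now +1
(760421/1329): 760421 mod 1329 = 233, so (760421/1329) = (233/1329)
flip (233/1329) -> (1329/233): both odd, 233 mod 4 = 1, 1329 mod 4 = 1, so the flip contributes +1; sign now +1
(1329/233): 1329 mod 233 = 164, so (1329/233) = (164/233)
factor out 2^2: 164 = 2^2·41; with 233 mod 8 = 1, (2/233) = +1; sign now +1; continue with (41/233)
flip (41/233) -> (233/41): both odd, 41 mod 4 = 1, 233 mod 4 = 1, so the flip contributes +1; sign now +1
(233/41): 233 mod 41 = 28, so (233/41) = (28/41)
factor out 2^2: 28 = 2^2·7; with 41 mod 8 = 1, (2/41) = +1; sign now +1; continue with (7/41)
flip (7/41) -> (41/7): both odd, 7 mod 4 = 3, 41 mod 4 = 1, so the flip contributes +1; sign now +1
(41/7): 41 mod 7 = 6, so (41/7) = (6/7)
factor out 2^1: 6 = 2^1·3; with 7 mod 8 = 7, (2/7) = +1; sign now +1; continue with (3/7)
flip (3/7) -> (7/3): both odd, 3 mod 4 = 3, 7 mod 4 = 3, so the flip contributes -1; sign now -1
(7/3): 7 mod 3 = 1, so (7/3) = (1/3)
reached (1/3) = 1, so the symbol is -1

-1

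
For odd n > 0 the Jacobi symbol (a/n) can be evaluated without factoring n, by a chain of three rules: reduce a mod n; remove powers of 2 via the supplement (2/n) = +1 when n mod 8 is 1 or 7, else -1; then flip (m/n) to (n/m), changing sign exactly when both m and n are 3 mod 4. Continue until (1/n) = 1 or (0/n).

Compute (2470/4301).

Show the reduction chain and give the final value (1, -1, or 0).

2470 = 2^1·1235; (2/4301) = -1 since 4301 mod 8 = 5, so (2470/4301) = (-1)^1·(1235/4301); sign now -1
reciprocity: (1235/4301) = +1·(4301/1235) since 1235 mod 4 = 3, 4301 mod 4 = 1; sign now -1
(4301/1235) = (596/1235)   [reduce mod 1235]
596 = 2^2·149; (2/1235) = -1 since 1235 mod 8 = 3, so (596/1235) = (-1)^2·(149/1235); sign now -1
reciprocity: (149/1235) = +1·(1235/149) since 149 mod 4 = 1, 1235 mod 4 = 3; sign now -1
(1235/149) = (43/149)   [reduce mod 149]
reciprocity: (43/149) = +1·(149/43) since 43 mod 4 = 3, 149 mod 4 = 1; sign now -1
(149/43) = (20/43)   [reduce mod 43]
20 = 2^2·5; (2/43) = -1 since 43 mod 8 = 3, so (20/43) = (-1)^2·(5/43); sign now -1
reciprocity: (5/43) = +1·(43/5) since 5 mod 4 = 1, 43 mod 4 = 3; sign now -1
(43/5) = (3/5)   [reduce mod 5]
reciprocity: (3/5) = +1·(5/3) since 3 mod 4 = 3, 5 mod 4 = 1; sign now -1
(5/3) = (2/3)   [reduce mod 3]
2 = 2^1·1; (2/3) = -1 since 3 mod 8 = 3, so (2/3) = (-1)^1·(1/3); sign now +1
(1/3) = 1; final value = sign = +1

1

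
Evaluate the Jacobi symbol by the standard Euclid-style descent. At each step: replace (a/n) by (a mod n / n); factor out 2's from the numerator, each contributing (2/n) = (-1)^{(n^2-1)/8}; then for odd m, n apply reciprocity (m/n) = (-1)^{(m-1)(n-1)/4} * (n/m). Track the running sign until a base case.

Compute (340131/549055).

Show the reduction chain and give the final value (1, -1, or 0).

reciprocity: (340131/549055) = -1·(549055/340131) since 340131 mod 4 = 3, 549055 mod 4 = 3; sign now -1
(549055/340131) = (208924/340131)   [reduce mod 340131]
208924 = 2^2·52231; (2/340131) = -1 since 340131 mod 8 = 3, so (208924/340131) = (-1)^2·(52231/340131); sign now -1
reciprocity: (52231/340131) = -1·(340131/52231) since 52231 mod 4 = 3, 340131 mod 4 = 3; sign now +1
(340131/52231) = (26745/52231)   [reduce mod 52231]
reciprocity: (26745/52231) = +1·(52231/26745) since 26745 mod 4 = 1, 52231 mod 4 = 3; sign now +1
(52231/26745) = (25486/26745)   [reduce mod 26745]
25486 = 2^1·12743; (2/26745) = +1 since 26745 mod 8 = 1, so (25486/26745) = (+1)^1·(12743/26745); sign now +1
reciprocity: (12743/26745) = +1·(26745/12743) since 12743 mod 4 = 3, 26745 mod 4 = 1; sign now +1
(26745/12743) = (1259/12743)   [reduce mod 12743]
reciprocity: (1259/12743) = -1·(12743/1259) since 1259 mod 4 = 3, 12743 mod 4 = 3; sign now -1
(12743/1259) = (153/1259)   [reduce mod 1259]
reciprocity: (153/1259) = +1·(1259/153) since 153 mod 4 = 1, 1259 mod 4 = 3; sign now -1
(1259/153) = (35/153)   [reduce mod 153]
reciprocity: (35/153) = +1·(153/35) since 35 mod 4 = 3, 153 mod 4 = 1; sign now -1
(153/35) = (13/35)   [reduce mod 35]
reciprocity: (13/35) = +1·(35/13) since 13 mod 4 = 1, 35 mod 4 = 3; sign now -1
(35/13) = (9/13)   [reduce mod 13]
reciprocity: (9/13) = +1·(13/9) since 9 mod 4 = 1, 13 mod 4 = 1; sign now -1
(13/9) = (4/9)   [reduce mod 9]
4 = 2^2·1; (2/9) = +1 since 9 mod 8 = 1, so (4/9) = (+1)^2·(1/9); sign now -1
(1/9) = 1; final value = sign = -1

-1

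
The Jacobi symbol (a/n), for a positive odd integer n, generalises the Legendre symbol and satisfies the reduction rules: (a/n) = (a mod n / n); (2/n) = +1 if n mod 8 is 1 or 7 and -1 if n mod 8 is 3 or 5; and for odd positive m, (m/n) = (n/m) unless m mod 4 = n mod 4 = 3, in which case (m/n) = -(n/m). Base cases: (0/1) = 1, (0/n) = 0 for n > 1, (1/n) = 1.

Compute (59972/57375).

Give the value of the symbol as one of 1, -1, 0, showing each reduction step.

(59972/57375): 59972 mod 57375 = 2597, so (59972/57375) = (2597/57375)
flip (2597/57375) -> (57375/2597): both odd, 2597 mod 4 = 1, 57375 mod 4 = 3, so the flip contributes +1; sign now +1
(57375/2597): 57375 mod 2597 = 241, so (57375/2597) = (241/2597)
flip (241/2597) -> (2597/241): both odd, 241 mod 4 = 1, 2597 mod 4 = 1, so the flip contributes +1; sign now +1
(2597/241): 2597 mod 241 = 187, so (2597/241) = (187/241)
flip (187/241) -> (241/187): both odd, 187 mod 4 = 3, 241 mod 4 = 1, so the flip contributes +1; sign now +1
(241/187): 241 mod 187 = 54, so (241/187) = (54/187)
factor out 2^1: 54 = 2^1·27; with 187 mod 8 = 3, (2/187) = -1; sign now -1; continue with (27/187)
flip (27/187) -> (187/27): both odd, 27 mod 4 = 3, 187 mod 4 = 3, so the flip contributes -1; sign now +1
(187/27): 187 mod 27 = 25, so (187/27) = (25/27)
flip (25/27) -> (27/25): both odd, 25 mod 4 = 1, 27 mod 4 = 3, so the flip contributes +1; sign now +1
(27/25): 27 mod 25 = 2, so (27/25) = (2/25)
factor out 2^1: 2 = 2^1·1; with 25 mod 8 = 1, (2/25) = +1; sign now +1; continue with (1/25)
reached (1/25) = 1, so the symbol is +1

1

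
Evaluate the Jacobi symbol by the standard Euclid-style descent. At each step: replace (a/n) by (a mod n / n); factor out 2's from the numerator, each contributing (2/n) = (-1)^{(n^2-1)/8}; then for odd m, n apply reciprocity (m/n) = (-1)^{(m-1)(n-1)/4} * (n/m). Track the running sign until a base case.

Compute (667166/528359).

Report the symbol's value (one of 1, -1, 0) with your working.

0

(667166/528359): 667166 mod 528359 = 138807, so (667166/528359) = (138807/528359)
flip (138807/528359) -> (528359/138807): both odd, 138807 mod 4 = 3, 528359 mod 4 = 3, so the flip contributes -1; sign now -1
(528359/138807): 528359 mod 138807 = 111938, so (528359/138807) = (111938/138807)
factor out 2^1: 111938 = 2^1·55969; with 138807 mod 8 = 7, (2/138807) = +1; sign now -1; continue with (55969/138807)
flip (55969/138807) -> (138807/55969): both odd, 55969 mod 4 = 1, 138807 mod 4 = 3, so the flip contributes +1; sign now -1
(138807/55969): 138807 mod 55969 = 26869, so (138807/55969) = (26869/55969)
flip (26869/55969) -> (55969/26869): both odd, 26869 mod 4 = 1, 55969 mod 4 = 1, so the flip contributes +1; sign now -1
(55969/26869): 55969 mod 26869 = 2231, so (55969/26869) = (2231/26869)
flip (2231/26869) -> (26869/2231): both odd, 2231 mod 4 = 3, 26869 mod 4 = 1, so the flip contributes +1; sign now -1
(26869/2231): 26869 mod 2231 = 97, so (26869/2231) = (97/2231)
flip (97/2231) -> (2231/97): both odd, 97 mod 4 = 1, 2231 mod 4 = 3, so the flip contributes +1; sign now -1
(2231/97): 2231 mod 97 = 0, so (2231/97) = (0/97)
reached (0/97); gcd(a, n) > 1, so (0/97) = 0 and the symbol is 0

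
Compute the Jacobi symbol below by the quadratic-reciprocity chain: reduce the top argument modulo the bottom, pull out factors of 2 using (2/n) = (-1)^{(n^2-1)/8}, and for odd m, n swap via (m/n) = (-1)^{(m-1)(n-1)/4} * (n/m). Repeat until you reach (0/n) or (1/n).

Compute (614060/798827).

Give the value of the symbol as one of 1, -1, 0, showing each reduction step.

factor out 2^2: 614060 = 2^2·153515; with 798827 mod 8 = 3, (2/798827) = -1; sign now +1; continue with (153515/798827)
flip (153515/798827) -> (798827/153515): both odd, 153515 mod 4 = 3, 798827 mod 4 = 3, so the flip contributes -1; sign now -1
(798827/153515): 798827 mod 153515 = 31252, so (798827/153515) = (31252/153515)
factor out 2^2: 31252 = 2^2·7813; with 153515 mod 8 = 3, (2/153515) = -1; sign now -1; continue with (7813/153515)
flip (7813/153515) -> (153515/7813): both odd, 7813 mod 4 = 1, 153515 mod 4 = 3, so the flip contributes +1; sign now -1
(153515/7813): 153515 mod 7813 = 5068, so (153515/7813) = (5068/7813)
factor out 2^2: 5068 = 2^2·1267; with 7813 mod 8 = 5, (2/7813) = -1; sign now -1; continue with (1267/7813)
flip (1267/7813) -> (7813/1267): both odd, 1267 mod 4 = 3, 7813 mod 4 = 1, so the flip contributes +1; sign now -1
(7813/1267): 7813 mod 1267 = 211, so (7813/1267) = (211/1267)
flip (211/1267) -> (1267/211): both odd, 211 mod 4 = 3, 1267 mod 4 = 3, so the flip contributes -1; sign now +1
(1267/211): 1267 mod 211 = 1, so (1267/211) = (1/211)
reached (1/211) = 1, so the symbol is +1

1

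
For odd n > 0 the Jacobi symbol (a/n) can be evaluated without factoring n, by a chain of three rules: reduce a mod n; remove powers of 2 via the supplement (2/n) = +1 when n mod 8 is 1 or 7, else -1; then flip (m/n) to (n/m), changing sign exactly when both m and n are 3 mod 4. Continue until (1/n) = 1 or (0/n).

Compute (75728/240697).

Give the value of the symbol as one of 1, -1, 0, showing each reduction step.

-1

factor out 2^4: 75728 = 2^4·4733; with 240697 mod 8 = 1, (2/240697) = +1; sign now +1; continue with (4733/240697)
flip (4733/240697) -> (240697/4733): both odd, 4733 mod 4 = 1, 240697 mod 4 = 1, so the flip contributes +1; sign now +1
(240697/4733): 240697 mod 4733 = 4047, so (240697/4733) = (4047/4733)
flip (4047/4733) -> (4733/4047): both odd, 4047 mod 4 = 3, 4733 mod 4 = 1, so the flip contributes +1; sign now +1
(4733/4047): 4733 mod 4047 = 686, so (4733/4047) = (686/4047)
factor out 2^1: 686 = 2^1·343; with 4047 mod 8 = 7, (2/4047) = +1; sign now +1; continue with (343/4047)
flip (343/4047) -> (4047/343): both odd, 343 mod 4 = 3, 4047 mod 4 = 3, so the flip contributes -1; sign now -1
(4047/343): 4047 mod 343 = 274, so (4047/343) = (274/343)
factor out 2^1: 274 = 2^1·137; with 343 mod 8 = 7, (2/343) = +1; sign now -1; continue with (137/343)
flip (137/343) -> (343/137): both odd, 137 mod 4 = 1, 343 mod 4 = 3, so the flip contributes +1; sign now -1
(343/137): 343 mod 137 = 69, so (343/137) = (69/137)
flip (69/137) -> (137/69): both odd, 69 mod 4 = 1, 137 mod 4 = 1, so the flip contributes +1; sign now -1
(137/69): 137 mod 69 = 68, so (137/69) = (68/69)
factor out 2^2: 68 = 2^2·17; with 69 mod 8 = 5, (2/69) = -1; sign now -1; continue with (17/69)
flip (17/69) -> (69/17): both odd, 17 mod 4 = 1, 69 mod 4 = 1, so the flip contributes +1; sign now -1
(69/17): 69 mod 17 = 1, so (69/17) = (1/17)
reached (1/17) = 1, so the symbol is -1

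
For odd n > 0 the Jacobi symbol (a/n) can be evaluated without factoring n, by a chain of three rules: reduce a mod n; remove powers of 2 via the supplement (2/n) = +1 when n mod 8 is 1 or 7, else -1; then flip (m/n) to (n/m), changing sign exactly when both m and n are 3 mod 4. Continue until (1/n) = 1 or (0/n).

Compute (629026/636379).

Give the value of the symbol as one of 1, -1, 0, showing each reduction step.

629026 = 2^1·314513; (2/636379) = -1 since 636379 mod 8 = 3, so (629026/636379) = (-1)^1·(314513/636379); sign now -1
reciprocity: (314513/636379) = +1·(636379/314513) since 314513 mod 4 = 1, 636379 mod 4 = 3; sign now -1
(636379/314513) = (7353/314513)   [reduce mod 314513]
reciprocity: (7353/314513) = +1·(314513/7353) since 7353 mod 4 = 1, 314513 mod 4 = 1; sign now -1
(314513/7353) = (5687/7353)   [reduce mod 7353]
reciprocity: (5687/7353) = +1·(7353/5687) since 5687 mod 4 = 3, 7353 mod 4 = 1; sign now -1
(7353/5687) = (1666/5687)   [reduce mod 5687]
1666 = 2^1·833; (2/5687) = +1 since 5687 mod 8 = 7, so (1666/5687) = (+1)^1·(833/5687); sign now -1
reciprocity: (833/5687) = +1·(5687/833) since 833 mod 4 = 1, 5687 mod 4 = 3; sign now -1
(5687/833) = (689/833)   [reduce mod 833]
reciprocity: (689/833) = +1·(833/689) since 689 mod 4 = 1, 833 mod 4 = 1; sign now -1
(833/689) = (144/689)   [reduce mod 689]
144 = 2^4·9; (2/689) = +1 since 689 mod 8 = 1, so (144/689) = (+1)^4·(9/689); sign now -1
reciprocity: (9/689) = +1·(689/9) since 9 mod 4 = 1, 689 mod 4 = 1; sign now -1
(689/9) = (5/9)   [reduce mod 9]
reciprocity: (5/9) = +1·(9/5) since 5 mod 4 = 1, 9 mod 4 = 1; sign now -1
(9/5) = (4/5)   [reduce mod 5]
4 = 2^2·1; (2/5) = -1 since 5 mod 8 = 5, so (4/5) = (-1)^2·(1/5); sign now -1
(1/5) = 1; final value = sign = -1

-1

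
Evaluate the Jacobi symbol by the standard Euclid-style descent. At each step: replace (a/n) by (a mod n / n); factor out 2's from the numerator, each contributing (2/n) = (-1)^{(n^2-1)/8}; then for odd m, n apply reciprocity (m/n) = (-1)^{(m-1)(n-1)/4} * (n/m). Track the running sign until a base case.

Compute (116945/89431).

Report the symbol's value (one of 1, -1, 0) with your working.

(116945/89431): 116945 mod 89431 = 27514, so (116945/89431) = (27514/89431)
factor out 2^1: 27514 = 2^1·13757; with 89431 mod 8 = 7, (2/89431) = +1; sign now +1; continue with (13757/89431)
flip (13757/89431) -> (89431/13757): both odd, 13757 mod 4 = 1, 89431 mod 4 = 3, so the flip contributes +1; sign now +1
(89431/13757): 89431 mod 13757 = 6889, so (89431/13757) = (6889/13757)
flip (6889/13757) -> (13757/6889): both odd, 6889 mod 4 = 1, 13757 mod 4 = 1, so the flip contributes +1; sign now +1
(13757/6889): 13757 mod 6889 = 6868, so (13757/6889) = (6868/6889)
factor out 2^2: 6868 = 2^2·1717; with 6889 mod 8 = 1, (2/6889) = +1; sign now +1; continue with (1717/6889)
flip (1717/6889) -> (6889/1717): both odd, 1717 mod 4 = 1, 6889 mod 4 = 1, so the flip contributes +1; sign now +1
(6889/1717): 6889 mod 1717 = 21, so (6889/1717) = (21/1717)
flip (21/1717) -> (1717/21): both odd, 21 mod 4 = 1, 1717 mod 4 = 1, so the flip contributes +1; sign now +1
(1717/21): 1717 mod 21 = 16, so (1717/21) = (16/21)
factor out 2^4: 16 = 2^4·1; with 21 mod 8 = 5, (2/21) = -1; sign now +1; continue with (1/21)
reached (1/21) = 1, so the symbol is +1

1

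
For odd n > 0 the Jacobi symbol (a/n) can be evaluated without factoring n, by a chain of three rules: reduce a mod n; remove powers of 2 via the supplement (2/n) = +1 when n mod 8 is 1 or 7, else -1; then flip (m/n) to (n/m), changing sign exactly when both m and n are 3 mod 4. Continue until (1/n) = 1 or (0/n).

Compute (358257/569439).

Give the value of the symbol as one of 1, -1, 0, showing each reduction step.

reciprocity: (358257/569439) = +1·(569439/358257) since 358257 mod 4 = 1, 569439 mod 4 = 3; sign now +1
(569439/358257) = (211182/358257)   [reduce mod 358257]
211182 = 2^1·105591; (2/358257) = +1 since 358257 mod 8 = 1, so (211182/358257) = (+1)^1·(105591/358257); sign now +1
reciprocity: (105591/358257) = +1·(358257/105591) since 105591 mod 4 = 3, 358257 mod 4 = 1; sign now +1
(358257/105591) = (41484/105591)   [reduce mod 105591]
41484 = 2^2·10371; (2/105591) = +1 since 105591 mod 8 = 7, so (41484/105591) = (+1)^2·(10371/105591); sign now +1
reciprocity: (10371/105591) = -1·(105591/10371) since 10371 mod 4 = 3, 105591 mod 4 = 3; sign now -1
(105591/10371) = (1881/10371)   [reduce mod 10371]
reciprocity: (1881/10371) = +1·(10371/1881) since 1881 mod 4 = 1, 10371 mod 4 = 3; sign now -1
(10371/1881) = (966/1881)   [reduce mod 1881]
966 = 2^1·483; (2/1881) = +1 since 1881 mod 8 = 1, so (966/1881) = (+1)^1·(483/1881); sign now -1
reciprocity: (483/1881) = +1·(1881/483) since 483 mod 4 = 3, 1881 mod 4 = 1; sign now -1
(1881/483) = (432/483)   [reduce mod 483]
432 = 2^4·27; (2/483) = -1 since 483 mod 8 = 3, so (432/483) = (-1)^4·(27/483); sign now -1
reciprocity: (27/483) = -1·(483/27) since 27 mod 4 = 3, 483 mod 4 = 3; sign now +1
(483/27) = (24/27)   [reduce mod 27]
24 = 2^3·3; (2/27) = -1 since 27 mod 8 = 3, so (24/27) = (-1)^3·(3/27); sign now -1
reciprocity: (3/27) = -1·(27/3) since 3 mod 4 = 3, 27 mod 4 = 3; sign now +1
(27/3) = (0/3)   [reduce mod 3]
(0/3) = 0   [gcd(a, n) > 1]; final value = 0

0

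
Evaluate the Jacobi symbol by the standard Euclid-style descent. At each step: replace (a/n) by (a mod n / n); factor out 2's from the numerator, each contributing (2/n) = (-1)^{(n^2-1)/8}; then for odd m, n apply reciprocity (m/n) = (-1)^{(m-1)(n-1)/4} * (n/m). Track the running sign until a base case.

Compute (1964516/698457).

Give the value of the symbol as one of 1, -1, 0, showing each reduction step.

(1964516/698457) = (567602/698457)   [reduce mod 698457]
567602 = 2^1·283801; (2/698457) = +1 since 698457 mod 8 = 1, so (567602/698457) = (+1)^1·(283801/698457); sign now +1
reciprocity: (283801/698457) = +1·(698457/283801) since 283801 mod 4 = 1, 698457 mod 4 = 1; sign now +1
(698457/283801) = (130855/283801)   [reduce mod 283801]
reciprocity: (130855/283801) = +1·(283801/130855) since 130855 mod 4 = 3, 283801 mod 4 = 1; sign now +1
(283801/130855) = (22091/130855)   [reduce mod 130855]
reciprocity: (22091/130855) = -1·(130855/22091) since 22091 mod 4 = 3, 130855 mod 4 = 3; sign now -1
(130855/22091) = (20400/22091)   [reduce mod 22091]
20400 = 2^4·1275; (2/22091) = -1 since 22091 mod 8 = 3, so (20400/22091) = (-1)^4·(1275/22091); sign now -1
reciprocity: (1275/22091) = -1·(22091/1275) since 1275 mod 4 = 3, 22091 mod 4 = 3; sign now +1
(22091/1275) = (416/1275)   [reduce mod 1275]
416 = 2^5·13; (2/1275) = -1 since 1275 mod 8 = 3, so (416/1275) = (-1)^5·(13/1275); sign now -1
reciprocity: (13/1275) = +1·(1275/13) since 13 mod 4 = 1, 1275 mod 4 = 3; sign now -1
(1275/13) = (1/13)   [reduce mod 13]
(1/13) = 1; final value = sign = -1

-1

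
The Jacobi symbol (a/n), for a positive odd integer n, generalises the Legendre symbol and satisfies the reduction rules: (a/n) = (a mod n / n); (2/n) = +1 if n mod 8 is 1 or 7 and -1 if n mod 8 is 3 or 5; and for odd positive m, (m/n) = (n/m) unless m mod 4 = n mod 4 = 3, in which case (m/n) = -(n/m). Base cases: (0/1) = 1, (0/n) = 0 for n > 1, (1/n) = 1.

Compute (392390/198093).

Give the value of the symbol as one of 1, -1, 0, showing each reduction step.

-1

(392390/198093) = (194297/198093)   [reduce mod 198093]
reciprocity: (194297/198093) = +1·(198093/194297) since 194297 mod 4 = 1, 198093 mod 4 = 1; sign now +1
(198093/194297) = (3796/194297)   [reduce mod 194297]
3796 = 2^2·949; (2/194297) = +1 since 194297 mod 8 = 1, so (3796/194297) = (+1)^2·(949/194297); sign now +1
reciprocity: (949/194297) = +1·(194297/949) since 949 mod 4 = 1, 194297 mod 4 = 1; sign now +1
(194297/949) = (701/949)   [reduce mod 949]
reciprocity: (701/949) = +1·(949/701) since 701 mod 4 = 1, 949 mod 4 = 1; sign now +1
(949/701) = (248/701)   [reduce mod 701]
248 = 2^3·31; (2/701) = -1 since 701 mod 8 = 5, so (248/701) = (-1)^3·(31/701); sign now -1
reciprocity: (31/701) = +1·(701/31) since 31 mod 4 = 3, 701 mod 4 = 1; sign now -1
(701/31) = (19/31)   [reduce mod 31]
reciprocity: (19/31) = -1·(31/19) since 19 mod 4 = 3, 31 mod 4 = 3; sign now +1
(31/19) = (12/19)   [reduce mod 19]
12 = 2^2·3; (2/19) = -1 since 19 mod 8 = 3, so (12/19) = (-1)^2·(3/19); sign now +1
reciprocity: (3/19) = -1·(19/3) since 3 mod 4 = 3, 19 mod 4 = 3; sign now -1
(19/3) = (1/3)   [reduce mod 3]
(1/3) = 1; final value = sign = -1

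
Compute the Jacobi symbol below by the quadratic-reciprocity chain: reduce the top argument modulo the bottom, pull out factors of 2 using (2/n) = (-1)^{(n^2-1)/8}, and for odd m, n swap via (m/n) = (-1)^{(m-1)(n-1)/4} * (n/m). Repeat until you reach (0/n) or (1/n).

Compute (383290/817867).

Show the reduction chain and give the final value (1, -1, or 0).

-1

factor out 2^1: 383290 = 2^1·191645; with 817867 mod 8 = 3, (2/817867) = -1; sign now -1; continue with (191645/817867)
flip (191645/817867) -> (817867/191645): both odd, 191645 mod 4 = 1, 817867 mod 4 = 3, so the flip contributes +1; sign now -1
(817867/191645): 817867 mod 191645 = 51287, so (817867/191645) = (51287/191645)
flip (51287/191645) -> (191645/51287): both odd, 51287 mod 4 = 3, 191645 mod 4 = 1, so the flip contributes +1; sign now -1
(191645/51287): 191645 mod 51287 = 37784, so (191645/51287) = (37784/51287)
factor out 2^3: 37784 = 2^3·4723; with 51287 mod 8 = 7, (2/51287) = +1; sign now -1; continue with (4723/51287)
flip (4723/51287) -> (51287/4723): both odd, 4723 mod 4 = 3, 51287 mod 4 = 3, so the flip contributes -1; sign now +1
(51287/4723): 51287 mod 4723 = 4057, so (51287/4723) = (4057/4723)
flip (4057/4723) -> (4723/4057): both odd, 4057 mod 4 = 1, 4723 mod 4 = 3, so the flip contributes +1; sign now +1
(4723/4057): 4723 mod 4057 = 666, so (4723/4057) = (666/4057)
factor out 2^1: 666 = 2^1·333; with 4057 mod 8 = 1, (2/4057) = +1; sign now +1; continue with (333/4057)
flip (333/4057) -> (4057/333): both odd, 333 mod 4 = 1, 4057 mod 4 = 1, so the flip contributes +1; sign now +1
(4057/333): 4057 mod 333 = 61, so (4057/333) = (61/333)
flip (61/333) -> (333/61): both odd, 61 mod 4 = 1, 333 mod 4 = 1, so the flip contributes +1; sign now +1
(333/61): 333 mod 61 = 28, so (333/61) = (28/61)
factor out 2^2: 28 = 2^2·7; with 61 mod 8 = 5, (2/61) = -1; sign now +1; continue with (7/61)
flip (7/61) -> (61/7): both odd, 7 mod 4 = 3, 61 mod 4 = 1, so the flip contributes +1; sign now +1
(61/7): 61 mod 7 = 5, so (61/7) = (5/7)
flip (5/7) -> (7/5): both odd, 5 mod 4 = 1, 7 mod 4 = 3, so the flip contributes +1; sign now +1
(7/5): 7 mod 5 = 2, so (7/5) = (2/5)
factor out 2^1: 2 = 2^1·1; with 5 mod 8 = 5, (2/5) = -1; sign now -1; continue with (1/5)
reached (1/5) = 1, so the symbol is -1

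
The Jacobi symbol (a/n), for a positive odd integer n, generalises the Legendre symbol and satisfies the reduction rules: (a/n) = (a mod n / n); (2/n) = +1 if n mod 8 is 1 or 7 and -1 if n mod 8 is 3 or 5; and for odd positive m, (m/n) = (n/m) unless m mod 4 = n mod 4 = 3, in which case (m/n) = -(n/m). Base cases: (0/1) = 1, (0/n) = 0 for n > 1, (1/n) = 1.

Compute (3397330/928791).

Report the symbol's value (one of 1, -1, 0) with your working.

1

(3397330/928791) = (610957/928791)   [reduce mod 928791]
reciprocity: (610957/928791) = +1·(928791/610957) since 610957 mod 4 = 1, 928791 mod 4 = 3; sign now +1
(928791/610957) = (317834/610957)   [reduce mod 610957]
317834 = 2^1·158917; (2/610957) = -1 since 610957 mod 8 = 5, so (317834/610957) = (-1)^1·(158917/610957); sign now -1
reciprocity: (158917/610957) = +1·(610957/158917) since 158917 mod 4 = 1, 610957 mod 4 = 1; sign now -1
(610957/158917) = (134206/158917)   [reduce mod 158917]
134206 = 2^1·67103; (2/158917) = -1 since 158917 mod 8 = 5, so (134206/158917) = (-1)^1·(67103/158917); sign now +1
reciprocity: (67103/158917) = +1·(158917/67103) since 67103 mod 4 = 3, 158917 mod 4 = 1; sign now +1
(158917/67103) = (24711/67103)   [reduce mod 67103]
reciprocity: (24711/67103) = -1·(67103/24711) since 24711 mod 4 = 3, 67103 mod 4 = 3; sign now -1
(67103/24711) = (17681/24711)   [reduce mod 24711]
reciprocity: (17681/24711) = +1·(24711/17681) since 17681 mod 4 = 1, 24711 mod 4 = 3; sign now -1
(24711/17681) = (7030/17681)   [reduce mod 17681]
7030 = 2^1·3515; (2/17681) = +1 since 17681 mod 8 = 1, so (7030/17681) = (+1)^1·(3515/17681); sign now -1
reciprocity: (3515/17681) = +1·(17681/3515) since 3515 mod 4 = 3, 17681 mod 4 = 1; sign now -1
(17681/3515) = (106/3515)   [reduce mod 3515]
106 = 2^1·53; (2/3515) = -1 since 3515 mod 8 = 3, so (106/3515) = (-1)^1·(53/3515); sign now +1
reciprocity: (53/3515) = +1·(3515/53) since 53 mod 4 = 1, 3515 mod 4 = 3; sign now +1
(3515/53) = (17/53)   [reduce mod 53]
reciprocity: (17/53) = +1·(53/17) since 17 mod 4 = 1, 53 mod 4 = 1; sign now +1
(53/17) = (2/17)   [reduce mod 17]
2 = 2^1·1; (2/17) = +1 since 17 mod 8 = 1, so (2/17) = (+1)^1·(1/17); sign now +1
(1/17) = 1; final value = sign = +1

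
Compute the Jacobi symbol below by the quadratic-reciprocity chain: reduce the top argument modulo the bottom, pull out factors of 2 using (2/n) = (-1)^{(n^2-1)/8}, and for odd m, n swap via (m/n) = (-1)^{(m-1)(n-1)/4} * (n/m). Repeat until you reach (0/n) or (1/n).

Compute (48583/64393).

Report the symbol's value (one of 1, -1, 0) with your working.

flip (48583/64393) -> (64393/48583): both odd, 48583 mod 4 = 3, 64393 mod 4 = 1, so the flip contributes +1; sign now +1
(64393/48583): 64393 mod 48583 = 15810, so (64393/48583) = (15810/48583)
factor out 2^1: 15810 = 2^1·7905; with 48583 mod 8 = 7, (2/48583) = +1; sign now +1; continue with (7905/48583)
flip (7905/48583) -> (48583/7905): both odd, 7905 mod 4 = 1, 48583 mod 4 = 3, so the flip contributes +1; sign now +1
(48583/7905): 48583 mod 7905 = 1153, so (48583/7905) = (1153/7905)
flip (1153/7905) -> (7905/1153): both odd, 1153 mod 4 = 1, 7905 mod 4 = 1, so the flip contributes +1; sign now +1
(7905/1153): 7905 mod 1153 = 987, so (7905/1153) = (987/1153)
flip (987/1153) -> (1153/987): both odd, 987 mod 4 = 3, 1153 mod 4 = 1, so the flip contributes +1; sign now +1
(1153/987): 1153 mod 987 = 166, so (1153/987) = (166/987)
factor out 2^1: 166 = 2^1·83; with 987 mod 8 = 3, (2/987) = -1; sign now -1; continue with (83/987)
flip (83/987) -> (987/83): both odd, 83 mod 4 = 3, 987 mod 4 = 3, so the flip contributes -1; sign now +1
(987/83): 987 mod 83 = 74, so (987/83) = (74/83)
factor out 2^1: 74 = 2^1·37; with 83 mod 8 = 3, (2/83) = -1; sign now -1; continue with (37/83)
flip (37/83) -> (83/37): both odd, 37 mod 4 = 1, 83 mod 4 = 3, so the flip contributes +1; sign now -1
(83/37): 83 mod 37 = 9, so (83/37) = (9/37)
flip (9/37) -> (37/9): both odd, 9 mod 4 = 1, 37 mod 4 = 1, so the flip contributes +1; sign now -1
(37/9): 37 mod 9 = 1, so (37/9) = (1/9)
reached (1/9) = 1, so the symbol is -1

-1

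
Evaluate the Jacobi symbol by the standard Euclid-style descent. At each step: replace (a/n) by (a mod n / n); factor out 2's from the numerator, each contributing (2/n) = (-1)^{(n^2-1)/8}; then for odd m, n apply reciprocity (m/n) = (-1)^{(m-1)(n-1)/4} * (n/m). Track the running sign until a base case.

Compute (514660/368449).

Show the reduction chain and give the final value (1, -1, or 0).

(514660/368449): 514660 mod 368449 = 146211, so (514660/368449) = (146211/368449)
flip (146211/368449) -> (368449/146211): both odd, 146211 mod 4 = 3, 368449 mod 4 = 1, so the flip contributes +1; sign now +1
(368449/146211): 368449 mod 146211 = 76027, so (368449/146211) = (76027/146211)
flip (76027/146211) -> (146211/76027): both odd, 76027 mod 4 = 3, 146211 mod 4 = 3, so the flip contributes -1; sign now -1
(146211/76027): 146211 mod 76027 = 70184, so (146211/76027) = (70184/76027)
factor out 2^3: 70184 = 2^3·8773; with 76027 mod 8 = 3, (2/76027) = -1; sign now +1; continue with (8773/76027)
flip (8773/76027) -> (76027/8773): both odd, 8773 mod 4 = 1, 76027 mod 4 = 3, so the flip contributes +1; sign now +1
(76027/8773): 76027 mod 8773 = 5843, so (76027/8773) = (5843/8773)
flip (5843/8773) -> (8773/5843): both odd, 5843 mod 4 = 3, 8773 mod 4 = 1, so the flip contributes +1; sign now +1
(8773/5843): 8773 mod 5843 = 2930, so (8773/5843) = (2930/5843)
factor out 2^1: 2930 = 2^1·1465; with 5843 mod 8 = 3, (2/5843) = -1; sign now -1; continue with (1465/5843)
flip (1465/5843) -> (5843/1465): both odd, 1465 mod 4 = 1, 5843 mod 4 = 3, so the flip contributes +1; sign now -1
(5843/1465): 5843 mod 1465 = 1448, so (5843/1465) = (1448/1465)
factor out 2^3: 1448 = 2^3·181; with 1465 mod 8 = 1, (2/1465) = +1; sign now -1; continue with (181/1465)
flip (181/1465) -> (1465/181): both odd, 181 mod 4 = 1, 1465 mod 4 = 1, so the flip contributes +1; sign now -1
(1465/181): 1465 mod 181 = 17, so (1465/181) = (17/181)
flip (17/181) -> (181/17): both odd, 17 mod 4 = 1, 181 mod 4 = 1, so the flip contributes +1; sign now -1
(181/17): 181 mod 17 = 11, so (181/17) = (11/17)
flip (11/17) -> (17/11): both odd, 11 mod 4 = 3, 17 mod 4 = 1, so the flip contributes +1; sign now -1
(17/11): 17 mod 11 = 6, so (17/11) = (6/11)
factor out 2^1: 6 = 2^1·3; with 11 mod 8 = 3, (2/11) = -1; sign now +1; continue with (3/11)
flip (3/11) -> (11/3): both odd, 3 mod 4 = 3, 11 mod 4 = 3, so the flip contributes -1; sign now -1
(11/3): 11 mod 3 = 2, so (11/3) = (2/3)
factor out 2^1: 2 = 2^1·1; with 3 mod 8 = 3, (2/3) = -1; sign now +1; continue with (1/3)
reached (1/3) = 1, so the symbol is +1

1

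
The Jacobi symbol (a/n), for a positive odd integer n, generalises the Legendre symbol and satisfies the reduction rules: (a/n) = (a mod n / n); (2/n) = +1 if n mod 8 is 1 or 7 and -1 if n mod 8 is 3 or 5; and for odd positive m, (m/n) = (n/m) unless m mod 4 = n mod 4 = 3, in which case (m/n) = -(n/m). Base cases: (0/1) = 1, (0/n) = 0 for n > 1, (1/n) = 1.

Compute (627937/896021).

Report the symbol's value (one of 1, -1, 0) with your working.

reciprocity: (627937/896021) = +1·(896021/627937) since 627937 mod 4 = 1, 896021 mod 4 = 1; sign now +1
(896021/627937) = (268084/627937)   [reduce mod 627937]
268084 = 2^2·67021; (2/627937) = +1 since 627937 mod 8 = 1, so (268084/627937) = (+1)^2·(67021/627937); sign now +1
reciprocity: (67021/627937) = +1·(627937/67021) since 67021 mod 4 = 1, 627937 mod 4 = 1; sign now +1
(627937/67021) = (24748/67021)   [reduce mod 67021]
24748 = 2^2·6187; (2/67021) = -1 since 67021 mod 8 = 5, so (24748/67021) = (-1)^2·(6187/67021); sign now +1
reciprocity: (6187/67021) = +1·(67021/6187) since 6187 mod 4 = 3, 67021 mod 4 = 1; sign now +1
(67021/6187) = (5151/6187)   [reduce mod 6187]
reciprocity: (5151/6187) = -1·(6187/5151) since 5151 mod 4 = 3, 6187 mod 4 = 3; sign now -1
(6187/5151) = (1036/5151)   [reduce mod 5151]
1036 = 2^2·259; (2/5151) = +1 since 5151 mod 8 = 7, so (1036/5151) = (+1)^2·(259/5151); sign now -1
reciprocity: (259/5151) = -1·(5151/259) since 259 mod 4 = 3, 5151 mod 4 = 3; sign now +1
(5151/259) = (230/259)   [reduce mod 259]
230 = 2^1·115; (2/259) = -1 since 259 mod 8 = 3, so (230/259) = (-1)^1·(115/259); sign now -1
reciprocity: (115/259) = -1·(259/115) since 115 mod 4 = 3, 259 mod 4 = 3; sign now +1
(259/115) = (29/115)   [reduce mod 115]
reciprocity: (29/115) = +1·(115/29) since 29 mod 4 = 1, 115 mod 4 = 3; sign now +1
(115/29) = (28/29)   [reduce mod 29]
28 = 2^2·7; (2/29) = -1 since 29 mod 8 = 5, so (28/29) = (-1)^2·(7/29); sign now +1
reciprocity: (7/29) = +1·(29/7) since 7 mod 4 = 3, 29 mod 4 = 1; sign now +1
(29/7) = (1/7)   [reduce mod 7]
(1/7) = 1; final value = sign = +1

1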